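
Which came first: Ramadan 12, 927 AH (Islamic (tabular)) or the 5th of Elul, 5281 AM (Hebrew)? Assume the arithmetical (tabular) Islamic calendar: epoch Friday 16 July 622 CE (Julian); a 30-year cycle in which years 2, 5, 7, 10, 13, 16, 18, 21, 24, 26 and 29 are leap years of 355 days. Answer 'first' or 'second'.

second

Converting both to JDN: 2276831 vs 2276823; the smaller is the second.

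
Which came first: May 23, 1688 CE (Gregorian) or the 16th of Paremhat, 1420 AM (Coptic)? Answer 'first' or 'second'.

Converting both to JDN: 2337733 vs 2343515; the smaller is the first.

first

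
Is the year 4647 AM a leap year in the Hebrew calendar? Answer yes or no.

yes

Hebrew year 4647 is year 11 of its 19-year Metonic cycle; leap years are at positions 3, 6, 8, 11, 14, 17, 19, so it is a leap year (13 months).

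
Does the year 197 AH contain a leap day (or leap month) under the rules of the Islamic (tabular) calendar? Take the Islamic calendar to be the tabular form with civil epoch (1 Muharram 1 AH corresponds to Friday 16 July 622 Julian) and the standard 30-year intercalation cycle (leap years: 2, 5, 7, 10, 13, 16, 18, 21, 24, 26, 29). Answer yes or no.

Year 197 AH is year 17 of its 30-year cycle; leap positions are 2, 5, 7, 10, 13, 16, 18, 21, 24, 26, 29, so it is a common year (354 days).

no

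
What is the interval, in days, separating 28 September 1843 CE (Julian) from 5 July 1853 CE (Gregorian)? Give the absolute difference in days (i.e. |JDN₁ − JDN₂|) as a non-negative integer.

3556

JDN of the first date = 2394484.
JDN of the second date = 2398040.
|2398040 − 2394484| = 3556.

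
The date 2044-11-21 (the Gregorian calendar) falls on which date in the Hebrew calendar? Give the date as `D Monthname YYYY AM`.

Julian Day Number of the source date = 2467941.
Converting JDN 2467941 to the Hebrew calendar gives 1 Kislev 5805 AM.

1 Kislev 5805 AM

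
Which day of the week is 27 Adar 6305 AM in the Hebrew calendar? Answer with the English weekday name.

In the Gregorian calendar this is 13 March 2545 (JDN 2650674).
JDN 2650674 mod 7 = 5, and JDN 0 was a Monday, so this is a Saturday.

Saturday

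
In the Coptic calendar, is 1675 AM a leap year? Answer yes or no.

yes

1675 mod 4 = 3; in the Coptic calendar a year is leap when year mod 4 = 3, so it is a leap year.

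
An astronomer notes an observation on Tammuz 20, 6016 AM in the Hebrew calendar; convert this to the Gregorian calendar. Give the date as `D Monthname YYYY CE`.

Julian Day Number of the source date = 2545241.
Converting JDN 2545241 to the Gregorian calendar gives 13 July 2256 CE.

13 July 2256 CE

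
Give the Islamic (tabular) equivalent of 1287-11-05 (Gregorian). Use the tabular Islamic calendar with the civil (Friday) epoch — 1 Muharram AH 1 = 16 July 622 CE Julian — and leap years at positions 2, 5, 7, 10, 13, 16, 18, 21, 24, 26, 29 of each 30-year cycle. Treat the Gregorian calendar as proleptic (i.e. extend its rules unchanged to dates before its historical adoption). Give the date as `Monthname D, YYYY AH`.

Ramadan 20, 686 AH

Both dates share Julian Day Number 2191436; in the tabular Islamic calendar that is 20 Ramadan 686 AH.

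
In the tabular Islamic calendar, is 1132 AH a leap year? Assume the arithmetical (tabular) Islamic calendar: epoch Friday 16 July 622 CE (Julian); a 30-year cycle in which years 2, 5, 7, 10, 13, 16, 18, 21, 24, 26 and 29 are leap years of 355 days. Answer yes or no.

Year 1132 AH is year 22 of its 30-year cycle; leap positions are 2, 5, 7, 10, 13, 16, 18, 21, 24, 26, 29, so it is a common year (354 days).

no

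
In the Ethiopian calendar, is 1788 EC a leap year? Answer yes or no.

no

1788 mod 4 = 0; in the Ethiopian calendar a year is leap when year mod 4 = 3, so it is a common year.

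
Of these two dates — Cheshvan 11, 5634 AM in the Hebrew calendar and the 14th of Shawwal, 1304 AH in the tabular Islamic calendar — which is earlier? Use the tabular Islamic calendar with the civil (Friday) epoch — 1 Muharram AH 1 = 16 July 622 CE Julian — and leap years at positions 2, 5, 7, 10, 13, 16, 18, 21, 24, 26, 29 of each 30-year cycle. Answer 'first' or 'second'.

first

First date → JDN 2405464; second date → JDN 2410459.
JDN 2405464 < JDN 2410459, so the first date is earlier.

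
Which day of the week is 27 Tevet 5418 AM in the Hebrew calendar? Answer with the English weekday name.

Equivalently 2 January 1658 Gregorian, JDN 2326634.
Since JDN mod 7 = 2 (0 = Monday), the day is Wednesday.

Wednesday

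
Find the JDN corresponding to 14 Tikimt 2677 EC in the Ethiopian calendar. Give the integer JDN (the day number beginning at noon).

2701673

Equivalently 29 October 2684 (Gregorian).
JDN 2299161 is 15 October 1582 CE (Gregorian); the target day is +402512 days from there, so JDN = 2701673.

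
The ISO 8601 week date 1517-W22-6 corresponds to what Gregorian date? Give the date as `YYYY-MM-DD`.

1517-06-02

ISO week 1 of 1517 is the week containing the first Thursday of 1517.
Week 22, day 6 (Saturday) lands on 1517-06-02.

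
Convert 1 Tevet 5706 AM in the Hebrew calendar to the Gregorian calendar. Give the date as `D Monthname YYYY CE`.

5 December 1945 CE

Both dates share Julian Day Number 2431795; in the Gregorian calendar that is 5 December 1945 CE.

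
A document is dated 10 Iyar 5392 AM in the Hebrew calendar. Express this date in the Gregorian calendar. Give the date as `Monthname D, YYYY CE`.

May 1, 1632 CE

Both dates share Julian Day Number 2317257; in the Gregorian calendar that is 1 May 1632 CE.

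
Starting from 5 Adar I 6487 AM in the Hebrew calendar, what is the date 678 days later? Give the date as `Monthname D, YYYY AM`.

Tevet 3, 6489 AM

Counting 678 days forward from JDN 2717124 reaches JDN 2717802, which is Tevet 3, 6489 AM.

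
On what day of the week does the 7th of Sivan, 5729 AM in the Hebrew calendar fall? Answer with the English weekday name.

This is JDN 2440366 (24 May 1969 Gregorian).
2440366 ≡ 5 (mod 7); counting from Monday = 0 gives Saturday.

Saturday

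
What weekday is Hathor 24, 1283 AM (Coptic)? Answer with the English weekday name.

Wednesday

Equivalently 30 November 1566 Gregorian, JDN 2293363.
JDN 2293363 mod 7 = 2, and JDN 0 was a Monday, so this is a Wednesday.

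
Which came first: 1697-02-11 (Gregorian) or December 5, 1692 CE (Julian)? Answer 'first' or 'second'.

The two dates have Julian Day Numbers 2340919 and 2339400 respectively.
Since 2339400 < 2340919, the second date comes first.

second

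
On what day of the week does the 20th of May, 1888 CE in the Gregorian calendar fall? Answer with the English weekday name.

Since JDN mod 7 = 6 (0 = Monday), the day is Sunday.

Sunday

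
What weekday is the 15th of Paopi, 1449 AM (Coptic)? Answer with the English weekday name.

Equivalently 23 October 1732 Gregorian, JDN 2353956.
Since JDN mod 7 = 3 (0 = Monday), the day is Thursday.

Thursday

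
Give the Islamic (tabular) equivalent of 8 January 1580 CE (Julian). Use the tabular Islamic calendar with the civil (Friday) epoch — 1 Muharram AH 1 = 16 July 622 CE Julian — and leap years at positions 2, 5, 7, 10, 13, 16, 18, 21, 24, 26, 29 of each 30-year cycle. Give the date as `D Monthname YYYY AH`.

20 Dhu al-Qa'dah 987 AH

The source date corresponds to 18 January 1580 in the proleptic Gregorian calendar (JDN 2298160).
That day falls on 20 Dhu al-Qa'dah 987 AH in the tabular Islamic calendar.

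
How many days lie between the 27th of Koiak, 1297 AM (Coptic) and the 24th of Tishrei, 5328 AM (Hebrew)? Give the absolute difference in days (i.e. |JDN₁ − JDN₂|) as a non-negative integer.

4836

JDN of the first date = 2298510.
JDN of the second date = 2293674.
|2293674 − 2298510| = 4836.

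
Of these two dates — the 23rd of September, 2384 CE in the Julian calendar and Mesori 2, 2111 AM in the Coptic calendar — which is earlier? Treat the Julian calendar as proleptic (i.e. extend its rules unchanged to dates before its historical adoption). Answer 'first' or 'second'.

Converting both to JDN: 2592080 vs 2596038; the smaller is the first.

first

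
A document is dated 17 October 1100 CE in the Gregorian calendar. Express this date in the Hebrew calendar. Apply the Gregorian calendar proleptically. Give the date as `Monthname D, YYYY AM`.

Both dates share Julian Day Number 2123116; in the Hebrew calendar that is 5 Cheshvan 4861 AM.

Cheshvan 5, 4861 AM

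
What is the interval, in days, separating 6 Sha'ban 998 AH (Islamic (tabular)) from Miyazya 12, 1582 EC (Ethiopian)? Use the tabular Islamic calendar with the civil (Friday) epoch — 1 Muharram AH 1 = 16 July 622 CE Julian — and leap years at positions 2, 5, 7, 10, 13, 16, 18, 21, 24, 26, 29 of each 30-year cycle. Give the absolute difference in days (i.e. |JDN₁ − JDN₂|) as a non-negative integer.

54

First date → JDN 2301956; second date → JDN 2301902.
The interval is |2301956 − 2301902| = 54 days.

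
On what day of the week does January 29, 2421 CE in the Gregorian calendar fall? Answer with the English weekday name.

Since JDN mod 7 = 4 (0 = Monday), the day is Friday.

Friday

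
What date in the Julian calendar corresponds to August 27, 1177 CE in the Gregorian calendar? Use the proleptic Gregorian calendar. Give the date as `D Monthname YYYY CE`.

20 August 1177 CE

At this point the Julian calendar is 7 days behind the Gregorian.
27 August 1177 Gregorian − 7 days → 20 August 1177 Julian.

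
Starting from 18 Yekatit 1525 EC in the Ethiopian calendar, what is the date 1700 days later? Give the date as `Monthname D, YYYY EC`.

JDN of 18 Yekatit 1525 EC = 2281029.
2281029 + 1700 = 2282729.
JDN 2282729 in the Ethiopian calendar is Tikimt 12, 1530 EC.

Tikimt 12, 1530 EC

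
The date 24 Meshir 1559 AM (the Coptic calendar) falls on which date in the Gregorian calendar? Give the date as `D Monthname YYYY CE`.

2 March 1843 CE

Both dates share Julian Day Number 2394262; in the Gregorian calendar that is 2 March 1843 CE.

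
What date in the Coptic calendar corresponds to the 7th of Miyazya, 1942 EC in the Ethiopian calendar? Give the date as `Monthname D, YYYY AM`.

Parmouti 7, 1666 AM

Both dates share Julian Day Number 2433387; in the Coptic calendar that is 7 Parmouti 1666 AM.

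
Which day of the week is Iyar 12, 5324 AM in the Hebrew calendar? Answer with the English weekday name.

In the proleptic Gregorian calendar this is 4 May 1564 (JDN 2292423).
2292423 ≡ 0 (mod 7); counting from Monday = 0 gives Monday.

Monday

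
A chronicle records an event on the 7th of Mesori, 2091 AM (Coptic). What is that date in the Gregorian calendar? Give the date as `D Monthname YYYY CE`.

Julian Day Number of the source date = 2588738.
Converting JDN 2588738 to the Gregorian calendar gives 16 August 2375 CE.

16 August 2375 CE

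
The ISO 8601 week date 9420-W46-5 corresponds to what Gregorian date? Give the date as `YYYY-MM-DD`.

9420-11-17

ISO week 1 of 9420 is the week containing the first Thursday of 9420.
Week 46, day 5 (Friday) lands on 9420-11-17.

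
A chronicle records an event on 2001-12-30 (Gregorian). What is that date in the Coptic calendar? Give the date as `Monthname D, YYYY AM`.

Both dates share Julian Day Number 2452274; in the Coptic calendar that is 21 Koiak 1718 AM.

Koiak 21, 1718 AM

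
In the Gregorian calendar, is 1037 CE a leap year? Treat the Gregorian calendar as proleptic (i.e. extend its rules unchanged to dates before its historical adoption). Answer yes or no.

1037 is not divisible by 4, so it is a common year.

no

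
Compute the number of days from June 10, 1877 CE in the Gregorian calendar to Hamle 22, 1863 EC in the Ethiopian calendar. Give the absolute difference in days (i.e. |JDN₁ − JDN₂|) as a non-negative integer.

First date → JDN 2406781; second date → JDN 2404637.
The interval is |2406781 − 2404637| = 2144 days.

2144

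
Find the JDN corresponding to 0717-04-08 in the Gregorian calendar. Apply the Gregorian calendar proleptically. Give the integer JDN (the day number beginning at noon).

JDN 2451545 is 1 January 2000 CE (Gregorian); the target day is −468509 days from there, so JDN = 1983036.

1983036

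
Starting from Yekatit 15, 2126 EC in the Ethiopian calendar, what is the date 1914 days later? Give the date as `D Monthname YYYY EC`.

Counting 1914 days forward from JDN 2500541 reaches JDN 2502455, which is 13 Ginbot 2131 EC.

13 Ginbot 2131 EC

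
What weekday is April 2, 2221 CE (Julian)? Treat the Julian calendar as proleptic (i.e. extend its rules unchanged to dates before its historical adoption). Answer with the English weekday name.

Tuesday

Equivalently 17 April 2221 Gregorian, JDN 2532370.
JDN 2532370 mod 7 = 1, and JDN 0 was a Monday, so this is a Tuesday.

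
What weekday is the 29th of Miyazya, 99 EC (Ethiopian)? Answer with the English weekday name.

Equivalently 23 April 107 Gregorian, JDN 1760253.
Since JDN mod 7 = 5 (0 = Monday), the day is Saturday.

Saturday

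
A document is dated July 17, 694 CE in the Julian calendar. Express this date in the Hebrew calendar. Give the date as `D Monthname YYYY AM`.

18 Tammuz 4454 AM

The source date corresponds to 20 July 694 in the proleptic Gregorian calendar (JDN 1974739).
That day falls on 18 Tammuz 4454 AM in the Hebrew calendar.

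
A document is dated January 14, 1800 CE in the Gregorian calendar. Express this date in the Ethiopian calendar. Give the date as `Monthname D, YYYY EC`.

Julian Day Number of the source date = 2378510.
Converting JDN 2378510 to the Ethiopian calendar gives 7 Tir 1792 EC.

Tir 7, 1792 EC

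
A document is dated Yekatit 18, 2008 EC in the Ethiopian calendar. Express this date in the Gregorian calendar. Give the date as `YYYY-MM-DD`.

Julian Day Number of the source date = 2457445.
Converting JDN 2457445 to the Gregorian calendar gives 26 February 2016 CE.

2016-02-26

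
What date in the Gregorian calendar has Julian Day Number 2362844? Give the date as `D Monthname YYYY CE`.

22 February 1757 CE

Counting from JDN 2299161 = 15 Oct 1582 gives an offset of 63683 days.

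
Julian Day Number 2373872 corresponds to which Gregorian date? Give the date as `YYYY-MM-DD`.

1787-05-04

Counting from JDN 2299161 = 15 Oct 1582 gives an offset of 74711 days.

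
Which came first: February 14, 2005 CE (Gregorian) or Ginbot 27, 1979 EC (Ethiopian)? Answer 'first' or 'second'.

second

The two dates have Julian Day Numbers 2453416 and 2446951 respectively.
Since 2446951 < 2453416, the second date comes first.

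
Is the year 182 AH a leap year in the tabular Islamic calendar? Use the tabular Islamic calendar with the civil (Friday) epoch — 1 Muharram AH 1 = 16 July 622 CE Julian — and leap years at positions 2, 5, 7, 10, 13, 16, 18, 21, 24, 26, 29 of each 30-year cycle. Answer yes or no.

Year 182 AH is year 2 of its 30-year cycle; leap positions are 2, 5, 7, 10, 13, 16, 18, 21, 24, 26, 29, so it is a leap year (355 days).

yes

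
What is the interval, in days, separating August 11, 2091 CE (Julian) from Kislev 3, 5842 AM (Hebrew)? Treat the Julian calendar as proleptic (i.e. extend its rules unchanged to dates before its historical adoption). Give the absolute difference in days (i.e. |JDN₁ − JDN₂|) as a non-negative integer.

JDN of the first date = 2485018.
JDN of the second date = 2481469.
|2481469 − 2485018| = 3549.

3549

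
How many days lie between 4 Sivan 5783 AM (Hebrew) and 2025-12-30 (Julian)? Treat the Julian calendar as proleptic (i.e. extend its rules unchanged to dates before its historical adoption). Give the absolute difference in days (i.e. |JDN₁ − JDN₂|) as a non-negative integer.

JDN of the first date = 2460089.
JDN of the second date = 2461053.
|2461053 − 2460089| = 964.

964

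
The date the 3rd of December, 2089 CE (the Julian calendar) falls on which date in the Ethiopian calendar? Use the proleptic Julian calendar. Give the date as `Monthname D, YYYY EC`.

The source date corresponds to 16 December 2089 in the Gregorian calendar (JDN 2484402).
That day falls on 7 Tahsas 2082 EC in the Ethiopian calendar.

Tahsas 7, 2082 EC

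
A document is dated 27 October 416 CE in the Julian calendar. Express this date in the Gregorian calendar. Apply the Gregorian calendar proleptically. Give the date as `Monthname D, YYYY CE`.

October 28, 416 CE

At this point the Julian calendar is 1 day behind the Gregorian.
27 October 416 Julian + 1 day → 28 October 416 Gregorian.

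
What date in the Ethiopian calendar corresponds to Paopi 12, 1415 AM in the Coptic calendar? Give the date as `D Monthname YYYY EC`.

12 Tikimt 1691 EC

Julian Day Number of the source date = 2341534.
Converting JDN 2341534 to the Ethiopian calendar gives 12 Tikimt 1691 EC.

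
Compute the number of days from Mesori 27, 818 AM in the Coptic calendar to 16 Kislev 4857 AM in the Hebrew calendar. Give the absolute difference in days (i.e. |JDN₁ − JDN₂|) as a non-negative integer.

First date → JDN 2123795; second date → JDN 2121710.
The interval is |2123795 − 2121710| = 2085 days.

2085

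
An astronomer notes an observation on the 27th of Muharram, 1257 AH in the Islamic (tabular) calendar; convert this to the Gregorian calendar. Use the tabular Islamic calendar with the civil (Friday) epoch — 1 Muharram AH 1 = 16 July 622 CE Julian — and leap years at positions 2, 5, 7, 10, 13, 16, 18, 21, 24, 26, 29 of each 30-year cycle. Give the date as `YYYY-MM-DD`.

Julian Day Number of the source date = 2393551.
Converting JDN 2393551 to the Gregorian calendar gives 21 March 1841 CE.

1841-03-21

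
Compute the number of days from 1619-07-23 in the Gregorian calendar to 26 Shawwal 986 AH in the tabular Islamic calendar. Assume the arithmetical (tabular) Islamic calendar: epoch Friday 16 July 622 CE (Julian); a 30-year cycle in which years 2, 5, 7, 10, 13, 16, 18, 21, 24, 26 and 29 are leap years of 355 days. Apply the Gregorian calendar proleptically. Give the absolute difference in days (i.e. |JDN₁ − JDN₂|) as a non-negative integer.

14809

JDN of the first date = 2312591.
JDN of the second date = 2297782.
|2297782 − 2312591| = 14809.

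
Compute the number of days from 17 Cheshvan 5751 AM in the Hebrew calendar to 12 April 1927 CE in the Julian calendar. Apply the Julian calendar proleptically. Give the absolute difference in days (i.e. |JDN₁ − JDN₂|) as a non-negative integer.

23205

JDN of the first date = 2448201.
JDN of the second date = 2424996.
|2424996 − 2448201| = 23205.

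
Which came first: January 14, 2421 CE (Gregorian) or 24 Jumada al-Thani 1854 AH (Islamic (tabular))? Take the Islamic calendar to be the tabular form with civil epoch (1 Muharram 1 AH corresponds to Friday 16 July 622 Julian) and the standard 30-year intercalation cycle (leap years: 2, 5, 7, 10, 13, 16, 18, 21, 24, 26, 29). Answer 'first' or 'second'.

First date → JDN 2605326; second date → JDN 2605252.
JDN 2605252 < JDN 2605326, so the second date is earlier.

second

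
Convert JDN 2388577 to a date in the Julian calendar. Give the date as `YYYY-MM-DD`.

1827-07-27

JDN 2388577 is 8 August 1827 in the Gregorian calendar.
In the Julian calendar that day is 1827-07-27.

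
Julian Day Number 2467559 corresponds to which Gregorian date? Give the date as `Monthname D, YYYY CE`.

November 5, 2043 CE

JDN 2451545 is 1 Jan 2000; 2467559 is +16014 days from there.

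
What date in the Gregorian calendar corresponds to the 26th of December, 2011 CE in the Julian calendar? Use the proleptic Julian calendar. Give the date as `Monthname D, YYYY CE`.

January 8, 2012 CE

At this point the Julian calendar is 13 days behind the Gregorian.
26 December 2011 Julian + 13 days → 8 January 2012 Gregorian.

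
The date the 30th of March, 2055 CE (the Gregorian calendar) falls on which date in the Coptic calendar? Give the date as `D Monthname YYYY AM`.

Julian Day Number of the source date = 2471722.
Converting JDN 2471722 to the Coptic calendar gives 21 Paremhat 1771 AM.

21 Paremhat 1771 AM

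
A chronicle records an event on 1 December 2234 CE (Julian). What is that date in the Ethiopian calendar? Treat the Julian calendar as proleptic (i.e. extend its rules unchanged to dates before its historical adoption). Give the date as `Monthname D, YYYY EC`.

Tahsas 5, 2227 EC

The source date corresponds to 16 December 2234 in the Gregorian calendar (JDN 2537361).
That day falls on 5 Tahsas 2227 EC in the Ethiopian calendar.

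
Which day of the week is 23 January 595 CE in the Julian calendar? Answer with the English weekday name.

Equivalently 25 January 595 Gregorian, JDN 1938404.
1938404 ≡ 6 (mod 7); counting from Monday = 0 gives Sunday.

Sunday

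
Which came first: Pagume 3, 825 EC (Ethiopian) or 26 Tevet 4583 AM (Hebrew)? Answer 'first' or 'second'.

second

The two dates have Julian Day Numbers 2025549 and 2021671 respectively.
Since 2021671 < 2025549, the second date comes first.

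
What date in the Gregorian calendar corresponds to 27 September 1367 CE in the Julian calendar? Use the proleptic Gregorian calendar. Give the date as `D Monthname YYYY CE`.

5 October 1367 CE

The Julian–Gregorian offset here is 8 days (Julian trailing).
27 September 1367 Julian + 8 days → 5 October 1367 Gregorian.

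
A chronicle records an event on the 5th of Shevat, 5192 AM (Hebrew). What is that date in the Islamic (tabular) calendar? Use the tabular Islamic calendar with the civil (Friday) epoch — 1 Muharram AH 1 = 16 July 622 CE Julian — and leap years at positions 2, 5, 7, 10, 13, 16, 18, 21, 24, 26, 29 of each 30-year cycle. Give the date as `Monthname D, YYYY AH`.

Jumada al-Awwal 5, 835 AH

Both dates share Julian Day Number 2244104; in the tabular Islamic calendar that is 5 Jumada al-Awwal 835 AH.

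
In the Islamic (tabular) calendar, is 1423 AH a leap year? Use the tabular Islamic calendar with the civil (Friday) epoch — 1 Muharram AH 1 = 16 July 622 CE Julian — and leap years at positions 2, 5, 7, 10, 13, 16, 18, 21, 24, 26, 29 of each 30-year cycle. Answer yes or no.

yes

Year 1423 AH is year 13 of its 30-year cycle; leap positions are 2, 5, 7, 10, 13, 16, 18, 21, 24, 26, 29, so it is a leap year (355 days).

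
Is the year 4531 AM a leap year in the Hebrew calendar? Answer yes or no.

Hebrew year 4531 is year 9 of its 19-year Metonic cycle; leap years are at positions 3, 6, 8, 11, 14, 17, 19, so it is a common year (12 months).

no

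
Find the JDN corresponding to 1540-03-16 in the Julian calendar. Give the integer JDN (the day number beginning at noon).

2283618

Equivalently 26 March 1540 (proleptic Gregorian).
JDN 2299161 is 15 October 1582 CE (Gregorian); the target day is −15543 days from there, so JDN = 2283618.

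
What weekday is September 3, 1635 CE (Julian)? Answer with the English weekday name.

In the Gregorian calendar this is 13 September 1635 (JDN 2318487).
Since JDN mod 7 = 3 (0 = Monday), the day is Thursday.

Thursday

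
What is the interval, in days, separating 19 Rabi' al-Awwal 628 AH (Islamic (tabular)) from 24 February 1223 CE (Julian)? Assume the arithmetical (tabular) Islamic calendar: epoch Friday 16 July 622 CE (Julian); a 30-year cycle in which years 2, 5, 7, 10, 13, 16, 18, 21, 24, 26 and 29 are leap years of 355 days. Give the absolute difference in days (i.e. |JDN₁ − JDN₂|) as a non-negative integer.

JDN of the first date = 2170705.
JDN of the second date = 2167813.
|2167813 − 2170705| = 2892.

2892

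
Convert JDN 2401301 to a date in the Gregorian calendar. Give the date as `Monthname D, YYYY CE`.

JDN 2451545 is 1 Jan 2000; 2401301 is −50244 days from there.

June 9, 1862 CE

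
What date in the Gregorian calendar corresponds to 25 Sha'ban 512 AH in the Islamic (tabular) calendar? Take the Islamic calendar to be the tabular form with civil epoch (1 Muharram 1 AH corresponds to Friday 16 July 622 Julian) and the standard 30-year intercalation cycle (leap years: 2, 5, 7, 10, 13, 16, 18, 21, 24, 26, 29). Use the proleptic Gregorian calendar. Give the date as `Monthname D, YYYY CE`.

Julian Day Number of the source date = 2129752.
Converting JDN 2129752 to the Gregorian calendar gives 18 December 1118 CE.

December 18, 1118 CE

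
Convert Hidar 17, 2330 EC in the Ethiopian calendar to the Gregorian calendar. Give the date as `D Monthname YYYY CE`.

Both dates share Julian Day Number 2574964; in the Gregorian calendar that is 29 November 2337 CE.

29 November 2337 CE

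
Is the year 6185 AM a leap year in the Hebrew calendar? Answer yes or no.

no

Hebrew year 6185 is year 10 of its 19-year Metonic cycle; leap years are at positions 3, 6, 8, 11, 14, 17, 19, so it is a common year (12 months).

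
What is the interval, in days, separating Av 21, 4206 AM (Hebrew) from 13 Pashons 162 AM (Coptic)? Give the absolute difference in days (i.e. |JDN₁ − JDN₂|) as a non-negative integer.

83

First date → JDN 1884170; second date → JDN 1884087.
The interval is |1884170 − 1884087| = 83 days.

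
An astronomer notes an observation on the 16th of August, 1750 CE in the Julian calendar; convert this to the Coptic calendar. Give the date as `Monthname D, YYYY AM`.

Mesori 23, 1466 AM

The source date corresponds to 27 August 1750 in the Gregorian calendar (JDN 2360473).
That day falls on 23 Mesori 1466 AM in the Coptic calendar.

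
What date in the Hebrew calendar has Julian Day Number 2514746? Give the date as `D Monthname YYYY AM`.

1 Shevat 5933 AM

The Gregorian equivalent of JDN 2514746 is 14 January 2173.
In the Hebrew calendar that day is 1 Shevat 5933 AM.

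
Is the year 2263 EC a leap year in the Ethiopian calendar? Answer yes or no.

yes

2263 mod 4 = 3; in the Ethiopian calendar a year is leap when year mod 4 = 3, so it is a leap year.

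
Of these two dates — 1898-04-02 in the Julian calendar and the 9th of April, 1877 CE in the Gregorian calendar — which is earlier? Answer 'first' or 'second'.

second

The two dates have Julian Day Numbers 2414394 and 2406719 respectively.
Since 2406719 < 2414394, the second date comes first.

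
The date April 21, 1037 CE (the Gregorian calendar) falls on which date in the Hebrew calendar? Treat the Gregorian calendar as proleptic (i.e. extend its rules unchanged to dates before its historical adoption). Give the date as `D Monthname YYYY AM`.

27 Nisan 4797 AM

Julian Day Number of the source date = 2099927.
Converting JDN 2099927 to the Hebrew calendar gives 27 Nisan 4797 AM.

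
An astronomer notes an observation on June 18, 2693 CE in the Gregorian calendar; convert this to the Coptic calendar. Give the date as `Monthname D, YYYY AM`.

Paoni 6, 2409 AM

Both dates share Julian Day Number 2704827; in the Coptic calendar that is 6 Paoni 2409 AM.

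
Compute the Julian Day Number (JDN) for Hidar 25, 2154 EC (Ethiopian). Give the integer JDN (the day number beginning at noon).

In the Gregorian calendar the same day is 5 December 2161.
JDN 2299161 is 15 October 1582 CE (Gregorian); the target day is +211527 days from there, so JDN = 2510688.

2510688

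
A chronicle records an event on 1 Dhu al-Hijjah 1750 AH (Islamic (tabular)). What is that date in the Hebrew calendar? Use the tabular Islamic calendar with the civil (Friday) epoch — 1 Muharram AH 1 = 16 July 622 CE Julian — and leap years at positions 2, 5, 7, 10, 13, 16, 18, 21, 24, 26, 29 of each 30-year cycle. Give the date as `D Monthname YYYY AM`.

1 Iyar 6080 AM

The source date corresponds to 10 May 2320 in the Gregorian calendar (JDN 2568552).
That day falls on 1 Iyar 6080 AM in the Hebrew calendar.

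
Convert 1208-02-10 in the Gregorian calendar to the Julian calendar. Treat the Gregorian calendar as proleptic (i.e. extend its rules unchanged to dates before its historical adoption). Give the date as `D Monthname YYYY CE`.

For dates in this range the Gregorian date is 7 days ahead of the Julian.
10 February 1208 Gregorian − 7 days → 3 February 1208 Julian.

3 February 1208 CE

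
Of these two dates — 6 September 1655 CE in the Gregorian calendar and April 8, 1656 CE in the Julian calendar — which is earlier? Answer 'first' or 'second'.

The two dates have Julian Day Numbers 2325785 and 2326010 respectively.
Since 2325785 < 2326010, the first date comes first.

first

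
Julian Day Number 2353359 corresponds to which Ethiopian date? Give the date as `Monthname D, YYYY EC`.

The Gregorian equivalent of JDN 2353359 is 6 March 1731.
In the Ethiopian calendar that day is Yekatit 29, 1723 EC.

Yekatit 29, 1723 EC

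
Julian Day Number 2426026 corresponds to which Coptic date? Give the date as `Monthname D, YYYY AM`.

JDN 2426026 is 18 February 1930 in the Gregorian calendar.
In the Coptic calendar that day is Meshir 11, 1646 AM.

Meshir 11, 1646 AM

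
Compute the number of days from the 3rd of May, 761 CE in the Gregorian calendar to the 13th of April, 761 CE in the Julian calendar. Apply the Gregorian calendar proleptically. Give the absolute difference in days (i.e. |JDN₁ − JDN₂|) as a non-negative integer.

JDN of the first date = 1999132.
JDN of the second date = 1999116.
|1999116 − 1999132| = 16.

16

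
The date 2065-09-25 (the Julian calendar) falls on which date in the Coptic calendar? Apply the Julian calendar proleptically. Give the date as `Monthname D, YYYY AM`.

Julian Day Number of the source date = 2475567.
Converting JDN 2475567 to the Coptic calendar gives 28 Thout 1782 AM.

Thout 28, 1782 AM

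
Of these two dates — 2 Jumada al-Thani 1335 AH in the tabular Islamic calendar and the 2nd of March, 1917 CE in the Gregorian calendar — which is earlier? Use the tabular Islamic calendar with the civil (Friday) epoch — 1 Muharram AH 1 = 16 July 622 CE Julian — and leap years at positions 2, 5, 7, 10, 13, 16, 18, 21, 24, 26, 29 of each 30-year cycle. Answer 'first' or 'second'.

The two dates have Julian Day Numbers 2421314 and 2421290 respectively.
Since 2421290 < 2421314, the second date comes first.

second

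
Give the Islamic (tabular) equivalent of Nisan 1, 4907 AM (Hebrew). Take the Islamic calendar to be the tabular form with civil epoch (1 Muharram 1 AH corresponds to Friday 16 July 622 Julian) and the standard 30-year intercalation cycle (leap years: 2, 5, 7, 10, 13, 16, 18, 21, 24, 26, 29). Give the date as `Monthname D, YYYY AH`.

Ramadan 29, 541 AH

The source date corresponds to 11 March 1147 in the proleptic Gregorian calendar (JDN 2140062).
That day falls on 29 Ramadan 541 AH in the tabular Islamic calendar.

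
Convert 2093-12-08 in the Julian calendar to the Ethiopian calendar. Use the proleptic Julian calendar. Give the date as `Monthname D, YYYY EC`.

Tahsas 12, 2086 EC

Julian Day Number of the source date = 2485868.
Converting JDN 2485868 to the Ethiopian calendar gives 12 Tahsas 2086 EC.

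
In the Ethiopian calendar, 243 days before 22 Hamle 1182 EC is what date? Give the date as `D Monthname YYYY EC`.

JDN of 22 Hamle 1182 EC = 2155902.
2155902 − 243 = 2155659.
JDN 2155659 in the Ethiopian calendar is 19 Hidar 1182 EC.

19 Hidar 1182 EC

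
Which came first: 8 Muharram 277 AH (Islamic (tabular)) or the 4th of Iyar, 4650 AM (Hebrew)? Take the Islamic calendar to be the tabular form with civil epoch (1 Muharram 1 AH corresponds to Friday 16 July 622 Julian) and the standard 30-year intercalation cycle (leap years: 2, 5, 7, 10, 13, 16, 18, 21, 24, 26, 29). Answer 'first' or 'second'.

First date → JDN 2046252; second date → JDN 2046248.
JDN 2046248 < JDN 2046252, so the second date is earlier.

second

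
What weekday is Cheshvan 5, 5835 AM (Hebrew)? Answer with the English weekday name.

Equivalently 26 October 2074 Gregorian, JDN 2478872.
Since JDN mod 7 = 4 (0 = Monday), the day is Friday.

Friday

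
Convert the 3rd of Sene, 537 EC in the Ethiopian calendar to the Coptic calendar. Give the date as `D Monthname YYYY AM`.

The source date corresponds to 30 May 545 in the proleptic Gregorian calendar (JDN 1920267).
That day falls on 3 Paoni 261 AM in the Coptic calendar.

3 Paoni 261 AM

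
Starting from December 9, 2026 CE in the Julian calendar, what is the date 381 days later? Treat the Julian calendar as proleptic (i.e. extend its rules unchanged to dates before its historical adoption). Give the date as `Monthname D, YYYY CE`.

Counting 381 days forward from JDN 2461397 reaches JDN 2461778, which is December 25, 2027 CE.

December 25, 2027 CE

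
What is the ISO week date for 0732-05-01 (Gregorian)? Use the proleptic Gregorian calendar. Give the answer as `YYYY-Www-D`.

The weekday is Sunday (ISO weekday 7).
That Sunday belongs to ISO week 17 of ISO year 732.

0732-W17-7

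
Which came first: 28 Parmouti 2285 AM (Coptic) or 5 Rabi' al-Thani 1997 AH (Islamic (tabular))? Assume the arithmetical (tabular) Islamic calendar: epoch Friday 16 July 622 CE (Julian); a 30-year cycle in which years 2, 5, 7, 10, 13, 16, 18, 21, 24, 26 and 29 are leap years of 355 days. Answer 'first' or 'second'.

second

First date → JDN 2659498; second date → JDN 2655849.
JDN 2655849 < JDN 2659498, so the second date is earlier.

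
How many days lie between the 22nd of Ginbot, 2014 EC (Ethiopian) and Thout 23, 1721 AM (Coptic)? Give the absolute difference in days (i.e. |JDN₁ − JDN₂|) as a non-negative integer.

6448

First date → JDN 2459730; second date → JDN 2453282.
The interval is |2459730 − 2453282| = 6448 days.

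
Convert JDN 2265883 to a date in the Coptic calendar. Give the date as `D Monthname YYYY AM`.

The proleptic Gregorian equivalent of JDN 2265883 is 4 September 1491.
In the Coptic calendar that day is 3 Pi Kogi Enavot 1207 AM.

3 Pi Kogi Enavot 1207 AM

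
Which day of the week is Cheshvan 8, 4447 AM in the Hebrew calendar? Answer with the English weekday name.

Wednesday

This is JDN 1971923 (3 November 686 Gregorian).
Since JDN mod 7 = 2 (0 = Monday), the day is Wednesday.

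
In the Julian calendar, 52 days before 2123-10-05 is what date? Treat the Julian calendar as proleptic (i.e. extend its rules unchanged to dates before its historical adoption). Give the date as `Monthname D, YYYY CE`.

JDN of 2123-10-05 = 2496761.
2496761 − 52 = 2496709.
JDN 2496709 in the Julian calendar is August 14, 2123 CE.

August 14, 2123 CE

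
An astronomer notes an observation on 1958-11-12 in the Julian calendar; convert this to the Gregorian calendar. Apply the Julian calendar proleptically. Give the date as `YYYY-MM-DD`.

1958-11-25

The Julian–Gregorian offset here is 13 days (Julian trailing).
12 November 1958 Julian + 13 days → 25 November 1958 Gregorian.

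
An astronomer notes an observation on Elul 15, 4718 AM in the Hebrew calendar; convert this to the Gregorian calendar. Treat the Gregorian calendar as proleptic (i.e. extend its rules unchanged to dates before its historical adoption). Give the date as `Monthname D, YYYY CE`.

Julian Day Number of the source date = 2071211.
Converting JDN 2071211 to the Gregorian calendar gives 6 September 958 CE.

September 6, 958 CE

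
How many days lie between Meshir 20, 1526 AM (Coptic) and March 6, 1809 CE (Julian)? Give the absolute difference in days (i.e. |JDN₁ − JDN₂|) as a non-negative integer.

345

JDN of the first date = 2382205.
JDN of the second date = 2381860.
|2381860 − 2382205| = 345.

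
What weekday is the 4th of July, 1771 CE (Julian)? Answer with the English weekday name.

This is JDN 2368100 (15 July 1771 Gregorian).
2368100 ≡ 0 (mod 7); counting from Monday = 0 gives Monday.

Monday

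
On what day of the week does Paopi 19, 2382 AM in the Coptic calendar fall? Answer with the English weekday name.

In the Gregorian calendar this is 3 November 2665 (JDN 2694738).
Since JDN mod 7 = 4 (0 = Monday), the day is Friday.

Friday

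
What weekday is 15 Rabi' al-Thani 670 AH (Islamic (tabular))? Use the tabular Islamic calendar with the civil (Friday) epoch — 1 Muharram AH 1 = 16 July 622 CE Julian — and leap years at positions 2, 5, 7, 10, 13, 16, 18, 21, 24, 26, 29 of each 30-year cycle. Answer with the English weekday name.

Friday

This is JDN 2185614 (27 November 1271 Gregorian).
Since JDN mod 7 = 4 (0 = Monday), the day is Friday.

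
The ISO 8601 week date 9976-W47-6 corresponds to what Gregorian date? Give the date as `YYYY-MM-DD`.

9976-11-20

ISO week 1 of 9976 is the week containing the first Thursday of 9976.
Week 47, day 6 (Saturday) lands on 9976-11-20.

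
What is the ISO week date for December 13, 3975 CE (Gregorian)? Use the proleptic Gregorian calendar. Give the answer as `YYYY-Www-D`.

The weekday is Saturday (ISO weekday 6).
That Saturday belongs to ISO week 50 of ISO year 3975.

3975-W50-6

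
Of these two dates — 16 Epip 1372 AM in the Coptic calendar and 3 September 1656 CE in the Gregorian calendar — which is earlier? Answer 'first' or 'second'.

Converting both to JDN: 2326103 vs 2326148; the smaller is the first.

first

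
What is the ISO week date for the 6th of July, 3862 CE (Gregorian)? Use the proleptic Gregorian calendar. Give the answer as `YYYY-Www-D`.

The weekday is Sunday (ISO weekday 7).
That Sunday belongs to ISO week 27 of ISO year 3862.

3862-W27-7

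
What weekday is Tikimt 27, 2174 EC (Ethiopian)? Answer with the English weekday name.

This is JDN 2517965 (7 November 2181 Gregorian).
2517965 ≡ 2 (mod 7); counting from Monday = 0 gives Wednesday.

Wednesday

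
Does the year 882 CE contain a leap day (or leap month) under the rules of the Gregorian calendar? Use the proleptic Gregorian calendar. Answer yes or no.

882 is not divisible by 4, so it is a common year.

no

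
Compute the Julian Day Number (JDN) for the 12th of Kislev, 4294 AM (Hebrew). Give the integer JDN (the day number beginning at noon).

Equivalently 17 November 533 (proleptic Gregorian).
JDN 2400001 is 17 November 1858 CE (Gregorian), MJD 0; the target day is −483946 days from there, so JDN = 1916055.

1916055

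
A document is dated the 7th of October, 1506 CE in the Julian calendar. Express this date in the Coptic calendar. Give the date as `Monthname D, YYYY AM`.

The source date corresponds to 17 October 1506 in the proleptic Gregorian calendar (JDN 2271404).
That day falls on 10 Paopi 1223 AM in the Coptic calendar.

Paopi 10, 1223 AM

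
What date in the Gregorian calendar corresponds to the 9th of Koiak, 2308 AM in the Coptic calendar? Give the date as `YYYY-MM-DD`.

2591-12-23

Julian Day Number of the source date = 2667760.
Converting JDN 2667760 to the Gregorian calendar gives 23 December 2591 CE.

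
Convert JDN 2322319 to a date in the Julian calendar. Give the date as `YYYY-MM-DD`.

1646-03-01

JDN 2322319 is 11 March 1646 in the Gregorian calendar.
In the Julian calendar that day is 1646-03-01.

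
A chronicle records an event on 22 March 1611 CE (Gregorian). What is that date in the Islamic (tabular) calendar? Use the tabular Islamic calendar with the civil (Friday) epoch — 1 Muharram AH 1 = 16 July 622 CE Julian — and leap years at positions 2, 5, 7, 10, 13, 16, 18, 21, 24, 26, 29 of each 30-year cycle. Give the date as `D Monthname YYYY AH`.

7 Muharram 1020 AH

Both dates share Julian Day Number 2309546; in the tabular Islamic calendar that is 7 Muharram 1020 AH.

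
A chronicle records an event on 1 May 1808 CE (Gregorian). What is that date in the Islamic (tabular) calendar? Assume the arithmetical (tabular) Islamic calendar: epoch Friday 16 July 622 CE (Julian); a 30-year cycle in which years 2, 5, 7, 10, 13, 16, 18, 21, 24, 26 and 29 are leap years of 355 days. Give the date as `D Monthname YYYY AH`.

5 Rabi' al-Awwal 1223 AH

Both dates share Julian Day Number 2381539; in the tabular Islamic calendar that is 5 Rabi' al-Awwal 1223 AH.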